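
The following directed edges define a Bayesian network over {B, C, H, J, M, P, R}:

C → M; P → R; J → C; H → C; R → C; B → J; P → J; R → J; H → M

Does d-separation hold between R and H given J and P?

Yes

We examine all 6 paths between R and H:
Path 1: R → C → M ← H
  M is a collider here and neither M nor any of its descendants is conditioned on, so the collider stays closed — the path is blocked at M.
Path 2: R → C ← H
  C is a collider here and neither C nor any of its descendants is conditioned on, so the collider stays closed — the path is blocked at C.
Path 3: R → J → C → M ← H
  J is a chain here and J is conditioned on, so the path is blocked at J.
Path 4: R → J → C ← H
  J is a chain here and J is conditioned on, so the path is blocked at J.
Path 5: R ← P → J → C → M ← H
  P is a fork here and P is conditioned on, so the path is blocked at P.
Path 6: R ← P → J → C ← H
  P is a fork here and P is conditioned on, so the path is blocked at P.
Since every path is blocked, d-separation holds.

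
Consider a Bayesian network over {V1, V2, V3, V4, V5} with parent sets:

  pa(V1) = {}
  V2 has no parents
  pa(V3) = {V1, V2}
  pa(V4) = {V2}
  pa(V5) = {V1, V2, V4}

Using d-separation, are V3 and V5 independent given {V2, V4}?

No — V3 and V5 are not d-separated given {V2, V4}.

3 paths connect V3 and V5; each must be blocked for d-separation to hold:
  1. V3 ← V1 → V5 — V1:fork[open] ⇒ active
  2. V3 ← V2 → V4 → V5 — V2:fork[blocks]; V4:chain[blocks] ⇒ blocked
  3. V3 ← V2 → V5 — V2:fork[blocks] ⇒ blocked
At least one path is unblocked, so d-separation fails.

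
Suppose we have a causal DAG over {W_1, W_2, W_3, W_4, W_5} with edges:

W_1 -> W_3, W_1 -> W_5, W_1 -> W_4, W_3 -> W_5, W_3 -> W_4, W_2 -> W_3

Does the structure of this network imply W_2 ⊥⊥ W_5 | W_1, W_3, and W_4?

There are 3 undirected paths between W_2 and W_5; checking each against the conditioning set {W_1, W_3, W_4}:
Path 1: W_2 → W_3 → W_4 ← W_1 → W_5
  W_3 is a chain here and W_3 is conditioned on, so the path is blocked at W_3.
Path 2: W_2 → W_3 ← W_1 → W_5
  W_1 is a fork here and W_1 is conditioned on, so the path is blocked at W_1.
Path 3: W_2 → W_3 → W_5
  W_3 is a chain here and W_3 is conditioned on, so the path is blocked at W_3.
Since every path is blocked, d-separation holds.

Yes — W_2 and W_5 are d-separated given {W_1, W_3, W_4}.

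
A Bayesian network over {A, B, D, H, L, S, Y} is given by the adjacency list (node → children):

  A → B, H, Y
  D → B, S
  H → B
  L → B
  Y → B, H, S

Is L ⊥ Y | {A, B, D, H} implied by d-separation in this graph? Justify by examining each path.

We examine all 6 paths between L and Y:
Path 1: L → B ← H ← A → Y
  H is a chain here and H is conditioned on, so the path is blocked at H.
Path 2: L → B ← H ← Y
  H is a chain here and H is conditioned on, so the path is blocked at H.
Path 3: L → B ← A → H ← Y
  A is a fork here and A is conditioned on, so the path is blocked at A.
Path 4: L → B ← A → Y
  A is a fork here and A is conditioned on, so the path is blocked at A.
Path 5: L → B ← D → S ← Y
  D is a fork here and D is conditioned on, so the path is blocked at D.
Path 6: L → B ← Y
  B is a collider and B is conditioned on, which opens it — no node blocks this path, so it is active.
At least one path is unblocked, so d-separation fails.

No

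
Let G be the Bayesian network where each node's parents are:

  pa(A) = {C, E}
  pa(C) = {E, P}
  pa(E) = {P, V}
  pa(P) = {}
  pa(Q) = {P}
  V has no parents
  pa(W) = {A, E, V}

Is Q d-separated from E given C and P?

Yes

Enumerating the 5 paths from Q to E and testing each for blocking by {C, P}:
  1. Q ← P → E — P:fork[blocks] ⇒ blocked
  2. Q ← P → C ← E — P:fork[blocks]; C:collider[open] ⇒ blocked
  3. Q ← P → C → A ← E — P:fork[blocks]; C:chain[blocks]; A:collider[blocks] ⇒ blocked
  4. Q ← P → C → A → W ← E — P:fork[blocks]; C:chain[blocks]; A:chain[open]; W:collider[blocks] ⇒ blocked
  5. Q ← P → C → A → W ← V → E — P:fork[blocks]; C:chain[blocks]; A:chain[open]; W:collider[blocks]; V:fork[open] ⇒ blocked
Every path is blocked, so Q and E are d-separated given {C, P}.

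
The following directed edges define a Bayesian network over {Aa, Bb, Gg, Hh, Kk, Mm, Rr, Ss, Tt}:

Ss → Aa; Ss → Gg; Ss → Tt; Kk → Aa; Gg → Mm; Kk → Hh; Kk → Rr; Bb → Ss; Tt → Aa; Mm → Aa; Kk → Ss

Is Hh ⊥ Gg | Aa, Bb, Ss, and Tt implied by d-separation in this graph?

There are 6 undirected paths between Hh and Gg; checking each against the conditioning set {Aa, Bb, Ss, Tt}:
Path 1: Hh ← Kk → Aa ← Tt ← Ss → Gg
  Tt is a chain here and Tt is conditioned on, so the path is blocked at Tt.
Path 2: Hh ← Kk → Aa ← Ss → Gg
  Ss is a fork here and Ss is conditioned on, so the path is blocked at Ss.
Path 3: Hh ← Kk → Aa ← Mm ← Gg
  Kk is a fork and Kk is not conditioned on; Aa is a collider and Aa is conditioned on, which opens it; Mm is a chain and Mm is not conditioned on — no node blocks this path, so it is active.
Path 4: Hh ← Kk → Ss → Tt → Aa ← Mm ← Gg
  Ss is a chain here and Ss is conditioned on, so the path is blocked at Ss.
Path 5: Hh ← Kk → Ss → Aa ← Mm ← Gg
  Ss is a chain here and Ss is conditioned on, so the path is blocked at Ss.
Path 6: Hh ← Kk → Ss → Gg
  Ss is a chain here and Ss is conditioned on, so the path is blocked at Ss.
Since the path Hh ← Kk → Aa ← Mm ← Gg is active, Hh and Gg are not d-separated given {Aa, Bb, Ss, Tt}.

No — Hh and Gg are not d-separated given {Aa, Bb, Ss, Tt}.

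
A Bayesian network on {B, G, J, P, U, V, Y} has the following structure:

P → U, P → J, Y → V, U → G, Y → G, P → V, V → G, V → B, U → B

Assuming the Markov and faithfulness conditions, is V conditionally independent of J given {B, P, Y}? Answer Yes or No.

Yes — V and J are d-separated given {B, P, Y}.

There are 4 undirected paths between V and J; checking each against the conditioning set {B, P, Y}:
Path 1: V ← Y → G ← U ← P → J
  Y is a fork here and Y is conditioned on, so the path is blocked at Y.
Path 2: V ← P → J
  P is a fork here and P is conditioned on, so the path is blocked at P.
Path 3: V → B ← U ← P → J
  P is a fork here and P is conditioned on, so the path is blocked at P.
Path 4: V → G ← U ← P → J
  G is a collider here and neither G nor any of its descendants is conditioned on, so the collider stays closed — the path is blocked at G.
Since every path is blocked, d-separation holds.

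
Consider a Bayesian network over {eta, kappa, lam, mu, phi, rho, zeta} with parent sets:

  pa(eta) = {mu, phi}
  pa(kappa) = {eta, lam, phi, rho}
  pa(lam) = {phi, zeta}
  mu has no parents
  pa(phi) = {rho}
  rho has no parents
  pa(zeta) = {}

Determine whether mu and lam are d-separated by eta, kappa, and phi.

Yes — mu and lam are d-separated given {eta, kappa, phi}.

Enumerating the 6 paths from mu to lam and testing each for blocking by {eta, kappa, phi}:
  1. mu → eta → kappa ← rho → phi → lam — eta:chain[blocks]; kappa:collider[open]; rho:fork[open]; phi:chain[blocks] ⇒ blocked
  2. mu → eta → kappa ← lam — eta:chain[blocks]; kappa:collider[open] ⇒ blocked
  3. mu → eta → kappa ← phi → lam — eta:chain[blocks]; kappa:collider[open]; phi:fork[blocks] ⇒ blocked
  4. mu → eta ← phi ← rho → kappa ← lam — eta:collider[open]; phi:chain[blocks]; rho:fork[open]; kappa:collider[open] ⇒ blocked
  5. mu → eta ← phi → kappa ← lam — eta:collider[open]; phi:fork[blocks]; kappa:collider[open] ⇒ blocked
  6. mu → eta ← phi → lam — eta:collider[open]; phi:fork[blocks] ⇒ blocked
Every path is blocked, so mu and lam are d-separated given {eta, kappa, phi}.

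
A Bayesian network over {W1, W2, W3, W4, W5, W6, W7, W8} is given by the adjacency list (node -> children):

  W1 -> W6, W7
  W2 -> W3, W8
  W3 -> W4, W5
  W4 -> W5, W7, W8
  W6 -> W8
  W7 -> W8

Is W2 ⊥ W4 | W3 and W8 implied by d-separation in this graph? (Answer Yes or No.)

Enumerating the 5 paths from W2 to W4 and testing each for blocking by {W3, W8}:
Path 1: W2 → W3 → W5 ← W4
  W3 is a chain here and W3 is conditioned on, so the path is blocked at W3.
Path 2: W2 → W3 → W4
  W3 is a chain here and W3 is conditioned on, so the path is blocked at W3.
Path 3: W2 → W8 ← W7 ← W4
  W8 is a collider and W8 is conditioned on, which opens it; W7 is a chain and W7 is not conditioned on — no node blocks this path, so it is active.
Path 4: W2 → W8 ← W4
  W8 is a collider and W8 is conditioned on, which opens it — no node blocks this path, so it is active.
Path 5: W2 → W8 ← W6 ← W1 → W7 ← W4
  W8 is a collider and W8 is conditioned on, which opens it; W6 is a chain and W6 is not conditioned on; W1 is a fork and W1 is not conditioned on; W7 is a collider and its descendant W8 is conditioned on, which opens it — no node blocks this path, so it is active.
Because an active path exists, W2 and W4 are not d-separated.

No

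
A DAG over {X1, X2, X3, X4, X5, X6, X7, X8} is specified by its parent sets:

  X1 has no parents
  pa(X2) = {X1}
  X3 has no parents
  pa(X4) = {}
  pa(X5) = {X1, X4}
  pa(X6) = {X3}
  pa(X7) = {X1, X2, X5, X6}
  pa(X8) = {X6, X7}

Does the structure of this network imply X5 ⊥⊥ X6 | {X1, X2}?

Enumerating the 6 paths from X5 to X6 and testing each for blocking by {X1, X2}:
Path 1: X5 ← X1 → X7 ← X6
  X1 is a fork here and X1 is conditioned on, so the path is blocked at X1.
Path 2: X5 ← X1 → X7 → X8 ← X6
  X1 is a fork here and X1 is conditioned on, so the path is blocked at X1.
Path 3: X5 ← X1 → X2 → X7 ← X6
  X1 is a fork here and X1 is conditioned on, so the path is blocked at X1.
Path 4: X5 ← X1 → X2 → X7 → X8 ← X6
  X1 is a fork here and X1 is conditioned on, so the path is blocked at X1.
Path 5: X5 → X7 ← X6
  X7 is a collider here and neither X7 nor any of its descendants is conditioned on, so the collider stays closed — the path is blocked at X7.
Path 6: X5 → X7 → X8 ← X6
  X8 is a collider here and neither X8 nor any of its descendants is conditioned on, so the collider stays closed — the path is blocked at X8.
Every path is blocked, so X5 and X6 are d-separated given {X1, X2}.

Yes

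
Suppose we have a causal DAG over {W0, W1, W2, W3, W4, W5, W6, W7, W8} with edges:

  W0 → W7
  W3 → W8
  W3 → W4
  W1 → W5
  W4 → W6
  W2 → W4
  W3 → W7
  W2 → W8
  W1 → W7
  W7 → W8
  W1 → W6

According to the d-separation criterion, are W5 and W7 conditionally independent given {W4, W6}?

No — W5 and W7 are not d-separated given {W4, W6}.

5 paths connect W5 and W7; each must be blocked for d-separation to hold:
Path 1: W5 ← W1 → W6 ← W4 ← W2 → W8 ← W7
  W4 is a chain here and W4 is conditioned on, so the path is blocked at W4.
Path 2: W5 ← W1 → W6 ← W4 ← W2 → W8 ← W3 → W7
  W4 is a chain here and W4 is conditioned on, so the path is blocked at W4.
Path 3: W5 ← W1 → W6 ← W4 ← W3 → W8 ← W7
  W4 is a chain here and W4 is conditioned on, so the path is blocked at W4.
Path 4: W5 ← W1 → W6 ← W4 ← W3 → W7
  W4 is a chain here and W4 is conditioned on, so the path is blocked at W4.
Path 5: W5 ← W1 → W7
  W1 is a fork and W1 is not conditioned on — no node blocks this path, so it is active.
At least one path is unblocked, so d-separation fails.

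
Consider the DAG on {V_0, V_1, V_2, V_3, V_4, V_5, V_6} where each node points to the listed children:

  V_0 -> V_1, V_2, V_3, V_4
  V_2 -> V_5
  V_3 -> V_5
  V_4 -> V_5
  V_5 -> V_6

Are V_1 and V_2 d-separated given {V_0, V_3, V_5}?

3 paths connect V_1 and V_2; each must be blocked for d-separation to hold:
  1. V_1 ← V_0 → V_3 → V_5 ← V_2 — V_0:fork[blocks]; V_3:chain[blocks]; V_5:collider[open] ⇒ blocked
  2. V_1 ← V_0 → V_2 — V_0:fork[blocks] ⇒ blocked
  3. V_1 ← V_0 → V_4 → V_5 ← V_2 — V_0:fork[blocks]; V_4:chain[open]; V_5:collider[open] ⇒ blocked
Every path is blocked, so V_1 and V_2 are d-separated given {V_0, V_3, V_5}.

Yes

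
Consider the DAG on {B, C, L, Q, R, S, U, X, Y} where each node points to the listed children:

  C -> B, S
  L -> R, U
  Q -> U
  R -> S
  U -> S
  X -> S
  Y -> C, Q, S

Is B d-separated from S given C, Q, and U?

We examine all 4 paths between B and S:
Path 1: B ← C ← Y → Q → U → S
  C is a chain here and C is conditioned on, so the path is blocked at C.
Path 2: B ← C ← Y → Q → U ← L → R → S
  C is a chain here and C is conditioned on, so the path is blocked at C.
Path 3: B ← C ← Y → S
  C is a chain here and C is conditioned on, so the path is blocked at C.
Path 4: B ← C → S
  C is a fork here and C is conditioned on, so the path is blocked at C.
Every path is blocked, so B and S are d-separated given {C, Q, U}.

Yes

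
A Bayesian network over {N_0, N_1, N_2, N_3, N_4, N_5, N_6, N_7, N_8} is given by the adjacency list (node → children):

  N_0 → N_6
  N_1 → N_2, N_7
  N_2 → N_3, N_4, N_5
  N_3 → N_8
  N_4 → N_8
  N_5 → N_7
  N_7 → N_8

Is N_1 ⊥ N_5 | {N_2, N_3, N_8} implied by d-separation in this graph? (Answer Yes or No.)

6 paths connect N_1 and N_5; each must be blocked for d-separation to hold:
Path 1: N_1 → N_7 ← N_5
  N_7 is a collider and its descendant N_8 is conditioned on, which opens it — no node blocks this path, so it is active.
Path 2: N_1 → N_7 → N_8 ← N_4 ← N_2 → N_5
  N_2 is a fork here and N_2 is conditioned on, so the path is blocked at N_2.
Path 3: N_1 → N_7 → N_8 ← N_3 ← N_2 → N_5
  N_3 is a chain here and N_3 is conditioned on, so the path is blocked at N_3.
Path 4: N_1 → N_2 → N_5
  N_2 is a chain here and N_2 is conditioned on, so the path is blocked at N_2.
Path 5: N_1 → N_2 → N_4 → N_8 ← N_7 ← N_5
  N_2 is a chain here and N_2 is conditioned on, so the path is blocked at N_2.
Path 6: N_1 → N_2 → N_3 → N_8 ← N_7 ← N_5
  N_2 is a chain here and N_2 is conditioned on, so the path is blocked at N_2.
Since the path N_1 → N_7 ← N_5 is active, N_1 and N_5 are not d-separated given {N_2, N_3, N_8}.

No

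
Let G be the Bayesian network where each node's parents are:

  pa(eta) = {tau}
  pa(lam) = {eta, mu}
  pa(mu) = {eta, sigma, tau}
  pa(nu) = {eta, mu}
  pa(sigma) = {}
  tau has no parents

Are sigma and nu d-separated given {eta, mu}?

Yes

We examine all 4 paths between sigma and nu:
Path 1: sigma → mu ← tau → eta → nu
  eta is a chain here and eta is conditioned on, so the path is blocked at eta.
Path 2: sigma → mu → nu
  mu is a chain here and mu is conditioned on, so the path is blocked at mu.
Path 3: sigma → mu → lam ← eta → nu
  mu is a chain here and mu is conditioned on, so the path is blocked at mu.
Path 4: sigma → mu ← eta → nu
  eta is a fork here and eta is conditioned on, so the path is blocked at eta.
All paths are blocked; sigma ⊥ nu | {eta, mu} holds.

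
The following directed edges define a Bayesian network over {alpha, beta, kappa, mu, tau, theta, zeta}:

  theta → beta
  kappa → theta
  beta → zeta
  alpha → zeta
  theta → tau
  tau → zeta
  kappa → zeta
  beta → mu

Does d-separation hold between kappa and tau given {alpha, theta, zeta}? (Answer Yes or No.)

No — kappa and tau are not d-separated given {alpha, theta, zeta}.

There are 4 undirected paths between kappa and tau; checking each against the conditioning set {alpha, theta, zeta}:
  1. kappa → zeta ← beta ← theta → tau — zeta:collider[open]; beta:chain[open]; theta:fork[blocks] ⇒ blocked
  2. kappa → zeta ← tau — zeta:collider[open] ⇒ active
  3. kappa → theta → beta → zeta ← tau — theta:chain[blocks]; beta:chain[open]; zeta:collider[open] ⇒ blocked
  4. kappa → theta → tau — theta:chain[blocks] ⇒ blocked
Since the path kappa → zeta ← tau is active, kappa and tau are not d-separated given {alpha, theta, zeta}.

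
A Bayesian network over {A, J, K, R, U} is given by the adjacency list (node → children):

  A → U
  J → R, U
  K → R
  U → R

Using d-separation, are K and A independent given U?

Yes

Enumerating the 2 paths from K to A and testing each for blocking by {U}:
Path 1: K → R ← J → U ← A
  R is a collider here and neither R nor any of its descendants is conditioned on, so the collider stays closed — the path is blocked at R.
Path 2: K → R ← U ← A
  R is a collider here and neither R nor any of its descendants is conditioned on, so the collider stays closed — the path is blocked at R.
Since every path is blocked, d-separation holds.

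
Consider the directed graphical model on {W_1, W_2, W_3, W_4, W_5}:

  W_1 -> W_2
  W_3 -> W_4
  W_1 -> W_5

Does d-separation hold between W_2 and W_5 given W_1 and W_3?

Yes

There is one path between W_2 and W_5:
Path 1: W_2 ← W_1 → W_5
  W_1 is a fork here and W_1 is conditioned on, so the path is blocked at W_1.
Since every path is blocked, d-separation holds.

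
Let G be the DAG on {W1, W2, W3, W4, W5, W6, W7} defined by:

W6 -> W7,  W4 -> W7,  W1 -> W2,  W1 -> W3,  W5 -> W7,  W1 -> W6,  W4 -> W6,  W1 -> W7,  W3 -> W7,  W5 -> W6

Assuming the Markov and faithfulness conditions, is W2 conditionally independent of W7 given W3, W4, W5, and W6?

There are 5 undirected paths between W2 and W7; checking each against the conditioning set {W3, W4, W5, W6}:
Path 1: W2 ← W1 → W3 → W7
  W3 is a chain here and W3 is conditioned on, so the path is blocked at W3.
Path 2: W2 ← W1 → W6 ← W5 → W7
  W5 is a fork here and W5 is conditioned on, so the path is blocked at W5.
Path 3: W2 ← W1 → W6 ← W4 → W7
  W4 is a fork here and W4 is conditioned on, so the path is blocked at W4.
Path 4: W2 ← W1 → W6 → W7
  W6 is a chain here and W6 is conditioned on, so the path is blocked at W6.
Path 5: W2 ← W1 → W7
  W1 is a fork and W1 is not conditioned on — no node blocks this path, so it is active.
Because an active path exists, W2 and W7 are not d-separated.

No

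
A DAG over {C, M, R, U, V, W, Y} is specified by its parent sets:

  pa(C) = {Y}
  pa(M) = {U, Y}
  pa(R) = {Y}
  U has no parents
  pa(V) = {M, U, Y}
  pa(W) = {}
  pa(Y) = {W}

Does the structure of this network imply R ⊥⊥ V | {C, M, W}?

3 paths connect R and V; each must be blocked for d-separation to hold:
Path 1: R ← Y → V
  Y is a fork and Y is not conditioned on — no node blocks this path, so it is active.
Path 2: R ← Y → M → V
  M is a chain here and M is conditioned on, so the path is blocked at M.
Path 3: R ← Y → M ← U → V
  Y is a fork and Y is not conditioned on; M is a collider and M is conditioned on, which opens it; U is a fork and U is not conditioned on — no node blocks this path, so it is active.
At least one path is unblocked, so d-separation fails.

No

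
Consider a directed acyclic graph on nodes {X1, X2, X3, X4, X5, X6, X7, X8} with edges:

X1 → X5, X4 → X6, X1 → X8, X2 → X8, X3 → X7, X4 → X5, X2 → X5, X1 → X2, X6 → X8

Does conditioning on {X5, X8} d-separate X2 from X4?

6 paths connect X2 and X4; each must be blocked for d-separation to hold:
  1. X2 → X5 ← X4 — X5:collider[open] ⇒ active
  2. X2 → X5 ← X1 → X8 ← X6 ← X4 — X5:collider[open]; X1:fork[open]; X8:collider[open]; X6:chain[open] ⇒ active
  3. X2 ← X1 → X5 ← X4 — X1:fork[open]; X5:collider[open] ⇒ active
  4. X2 ← X1 → X8 ← X6 ← X4 — X1:fork[open]; X8:collider[open]; X6:chain[open] ⇒ active
  5. X2 → X8 ← X6 ← X4 — X8:collider[open]; X6:chain[open] ⇒ active
  6. X2 → X8 ← X1 → X5 ← X4 — X8:collider[open]; X1:fork[open]; X5:collider[open] ⇒ active
At least one path is unblocked, so d-separation fails.

No — X2 and X4 are not d-separated given {X5, X8}.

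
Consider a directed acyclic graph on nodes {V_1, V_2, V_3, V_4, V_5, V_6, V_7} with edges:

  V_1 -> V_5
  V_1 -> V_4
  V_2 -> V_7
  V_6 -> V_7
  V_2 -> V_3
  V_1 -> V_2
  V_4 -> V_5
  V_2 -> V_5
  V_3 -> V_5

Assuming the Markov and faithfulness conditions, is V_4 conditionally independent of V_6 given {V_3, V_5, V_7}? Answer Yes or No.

No — V_4 and V_6 are not d-separated given {V_3, V_5, V_7}.

There are 6 undirected paths between V_4 and V_6; checking each against the conditioning set {V_3, V_5, V_7}:
Path 1: V_4 → V_5 ← V_2 → V_7 ← V_6
  V_5 is a collider and V_5 is conditioned on, which opens it; V_2 is a fork and V_2 is not conditioned on; V_7 is a collider and V_7 is conditioned on, which opens it — no node blocks this path, so it is active.
Path 2: V_4 → V_5 ← V_3 ← V_2 → V_7 ← V_6
  V_3 is a chain here and V_3 is conditioned on, so the path is blocked at V_3.
Path 3: V_4 → V_5 ← V_1 → V_2 → V_7 ← V_6
  V_5 is a collider and V_5 is conditioned on, which opens it; V_1 is a fork and V_1 is not conditioned on; V_2 is a chain and V_2 is not conditioned on; V_7 is a collider and V_7 is conditioned on, which opens it — no node blocks this path, so it is active.
Path 4: V_4 ← V_1 → V_5 ← V_2 → V_7 ← V_6
  V_1 is a fork and V_1 is not conditioned on; V_5 is a collider and V_5 is conditioned on, which opens it; V_2 is a fork and V_2 is not conditioned on; V_7 is a collider and V_7 is conditioned on, which opens it — no node blocks this path, so it is active.
Path 5: V_4 ← V_1 → V_5 ← V_3 ← V_2 → V_7 ← V_6
  V_3 is a chain here and V_3 is conditioned on, so the path is blocked at V_3.
Path 6: V_4 ← V_1 → V_2 → V_7 ← V_6
  V_1 is a fork and V_1 is not conditioned on; V_2 is a chain and V_2 is not conditioned on; V_7 is a collider and V_7 is conditioned on, which opens it — no node blocks this path, so it is active.
Because an active path exists, V_4 and V_6 are not d-separated.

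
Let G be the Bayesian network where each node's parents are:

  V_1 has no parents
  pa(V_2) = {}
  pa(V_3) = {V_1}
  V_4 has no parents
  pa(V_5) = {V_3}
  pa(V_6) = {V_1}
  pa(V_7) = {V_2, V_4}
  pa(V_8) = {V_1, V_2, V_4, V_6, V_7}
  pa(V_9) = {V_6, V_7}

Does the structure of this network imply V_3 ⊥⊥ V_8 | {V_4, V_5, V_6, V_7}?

No — V_3 and V_8 are not d-separated given {V_4, V_5, V_6, V_7}.

We examine all 5 paths between V_3 and V_8:
Path 1: V_3 ← V_1 → V_8
  V_1 is a fork and V_1 is not conditioned on — no node blocks this path, so it is active.
Path 2: V_3 ← V_1 → V_6 → V_8
  V_6 is a chain here and V_6 is conditioned on, so the path is blocked at V_6.
Path 3: V_3 ← V_1 → V_6 → V_9 ← V_7 ← V_4 → V_8
  V_6 is a chain here and V_6 is conditioned on, so the path is blocked at V_6.
Path 4: V_3 ← V_1 → V_6 → V_9 ← V_7 → V_8
  V_6 is a chain here and V_6 is conditioned on, so the path is blocked at V_6.
Path 5: V_3 ← V_1 → V_6 → V_9 ← V_7 ← V_2 → V_8
  V_6 is a chain here and V_6 is conditioned on, so the path is blocked at V_6.
Since the path V_3 ← V_1 → V_8 is active, V_3 and V_8 are not d-separated given {V_4, V_5, V_6, V_7}.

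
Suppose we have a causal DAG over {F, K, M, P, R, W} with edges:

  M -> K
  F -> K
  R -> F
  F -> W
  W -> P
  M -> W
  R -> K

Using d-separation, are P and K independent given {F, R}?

3 paths connect P and K; each must be blocked for d-separation to hold:
Path 1: P ← W ← F ← R → K
  F is a chain here and F is conditioned on, so the path is blocked at F.
Path 2: P ← W ← F → K
  F is a fork here and F is conditioned on, so the path is blocked at F.
Path 3: P ← W ← M → K
  W is a chain and W is not conditioned on; M is a fork and M is not conditioned on — no node blocks this path, so it is active.
At least one path is unblocked, so d-separation fails.

No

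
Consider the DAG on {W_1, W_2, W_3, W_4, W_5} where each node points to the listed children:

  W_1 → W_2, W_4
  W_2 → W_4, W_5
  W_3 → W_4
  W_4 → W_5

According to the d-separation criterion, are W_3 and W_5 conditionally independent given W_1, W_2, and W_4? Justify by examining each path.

There are 3 undirected paths between W_3 and W_5; checking each against the conditioning set {W_1, W_2, W_4}:
Path 1: W_3 → W_4 → W_5
  W_4 is a chain here and W_4 is conditioned on, so the path is blocked at W_4.
Path 2: W_3 → W_4 ← W_1 → W_2 → W_5
  W_1 is a fork here and W_1 is conditioned on, so the path is blocked at W_1.
Path 3: W_3 → W_4 ← W_2 → W_5
  W_2 is a fork here and W_2 is conditioned on, so the path is blocked at W_2.
All paths are blocked; W_3 ⊥ W_5 | {W_1, W_2, W_4} holds.

Yes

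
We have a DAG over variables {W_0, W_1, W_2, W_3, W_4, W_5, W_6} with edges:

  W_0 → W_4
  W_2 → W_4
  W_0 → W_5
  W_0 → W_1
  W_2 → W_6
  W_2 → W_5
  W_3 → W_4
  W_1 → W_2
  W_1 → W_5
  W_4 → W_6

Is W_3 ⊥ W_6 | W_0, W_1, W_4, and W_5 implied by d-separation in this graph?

Enumerating the 6 paths from W_3 to W_6 and testing each for blocking by {W_0, W_1, W_4, W_5}:
  1. W_3 → W_4 → W_6 — W_4:chain[blocks] ⇒ blocked
  2. W_3 → W_4 ← W_0 → W_5 ← W_2 → W_6 — W_4:collider[open]; W_0:fork[blocks]; W_5:collider[open]; W_2:fork[open] ⇒ blocked
  3. W_3 → W_4 ← W_0 → W_5 ← W_1 → W_2 → W_6 — W_4:collider[open]; W_0:fork[blocks]; W_5:collider[open]; W_1:fork[blocks]; W_2:chain[open] ⇒ blocked
  4. W_3 → W_4 ← W_0 → W_1 → W_5 ← W_2 → W_6 — W_4:collider[open]; W_0:fork[blocks]; W_1:chain[blocks]; W_5:collider[open]; W_2:fork[open] ⇒ blocked
  5. W_3 → W_4 ← W_0 → W_1 → W_2 → W_6 — W_4:collider[open]; W_0:fork[blocks]; W_1:chain[blocks]; W_2:chain[open] ⇒ blocked
  6. W_3 → W_4 ← W_2 → W_6 — W_4:collider[open]; W_2:fork[open] ⇒ active
At least one path is unblocked, so d-separation fails.

No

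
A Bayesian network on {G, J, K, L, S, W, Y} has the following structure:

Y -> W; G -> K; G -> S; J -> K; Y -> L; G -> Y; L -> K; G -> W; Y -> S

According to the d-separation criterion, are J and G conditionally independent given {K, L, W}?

4 paths connect J and G; each must be blocked for d-separation to hold:
  1. J → K ← G — K:collider[open] ⇒ active
  2. J → K ← L ← Y → W ← G — K:collider[open]; L:chain[blocks]; Y:fork[open]; W:collider[open] ⇒ blocked
  3. J → K ← L ← Y → S ← G — K:collider[open]; L:chain[blocks]; Y:fork[open]; S:collider[blocks] ⇒ blocked
  4. J → K ← L ← Y ← G — K:collider[open]; L:chain[blocks]; Y:chain[open] ⇒ blocked
At least one path is unblocked, so d-separation fails.

No — J and G are not d-separated given {K, L, W}.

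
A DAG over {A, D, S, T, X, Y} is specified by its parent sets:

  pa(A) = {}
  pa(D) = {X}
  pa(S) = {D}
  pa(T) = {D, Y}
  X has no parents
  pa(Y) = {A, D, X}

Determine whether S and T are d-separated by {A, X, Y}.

Enumerating the 3 paths from S to T and testing each for blocking by {A, X, Y}:
Path 1: S ← D → Y → T
  Y is a chain here and Y is conditioned on, so the path is blocked at Y.
Path 2: S ← D → T
  D is a fork and D is not conditioned on — no node blocks this path, so it is active.
Path 3: S ← D ← X → Y → T
  X is a fork here and X is conditioned on, so the path is blocked at X.
Since the path S ← D → T is active, S and T are not d-separated given {A, X, Y}.

No — S and T are not d-separated given {A, X, Y}.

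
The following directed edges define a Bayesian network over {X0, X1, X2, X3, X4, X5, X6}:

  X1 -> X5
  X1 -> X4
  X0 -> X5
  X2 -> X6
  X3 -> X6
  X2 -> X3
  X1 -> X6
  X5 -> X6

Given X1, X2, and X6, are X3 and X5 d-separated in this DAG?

No — X3 and X5 are not d-separated given {X1, X2, X6}.

There are 4 undirected paths between X3 and X5; checking each against the conditioning set {X1, X2, X6}:
Path 1: X3 → X6 ← X5
  X6 is a collider and X6 is conditioned on, which opens it — no node blocks this path, so it is active.
Path 2: X3 → X6 ← X1 → X5
  X1 is a fork here and X1 is conditioned on, so the path is blocked at X1.
Path 3: X3 ← X2 → X6 ← X5
  X2 is a fork here and X2 is conditioned on, so the path is blocked at X2.
Path 4: X3 ← X2 → X6 ← X1 → X5
  X2 is a fork here and X2 is conditioned on, so the path is blocked at X2.
Because an active path exists, X3 and X5 are not d-separated.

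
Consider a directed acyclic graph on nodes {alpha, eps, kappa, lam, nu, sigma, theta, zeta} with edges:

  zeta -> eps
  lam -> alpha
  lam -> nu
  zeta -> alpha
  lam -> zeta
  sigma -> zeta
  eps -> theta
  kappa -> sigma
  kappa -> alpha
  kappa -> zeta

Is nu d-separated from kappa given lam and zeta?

Yes

Enumerating the 6 paths from nu to kappa and testing each for blocking by {lam, zeta}:
  1. nu ← lam → alpha ← kappa — lam:fork[blocks]; alpha:collider[blocks] ⇒ blocked
  2. nu ← lam → alpha ← zeta ← kappa — lam:fork[blocks]; alpha:collider[blocks]; zeta:chain[blocks] ⇒ blocked
  3. nu ← lam → alpha ← zeta ← sigma ← kappa — lam:fork[blocks]; alpha:collider[blocks]; zeta:chain[blocks]; sigma:chain[open] ⇒ blocked
  4. nu ← lam → zeta ← kappa — lam:fork[blocks]; zeta:collider[open] ⇒ blocked
  5. nu ← lam → zeta → alpha ← kappa — lam:fork[blocks]; zeta:chain[blocks]; alpha:collider[blocks] ⇒ blocked
  6. nu ← lam → zeta ← sigma ← kappa — lam:fork[blocks]; zeta:collider[open]; sigma:chain[open] ⇒ blocked
All paths are blocked; nu ⊥ kappa | {lam, zeta} holds.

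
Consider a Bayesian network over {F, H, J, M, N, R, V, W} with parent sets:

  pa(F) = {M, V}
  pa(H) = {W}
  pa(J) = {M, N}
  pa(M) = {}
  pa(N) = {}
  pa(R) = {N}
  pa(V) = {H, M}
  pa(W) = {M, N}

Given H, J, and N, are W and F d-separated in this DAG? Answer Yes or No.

No

Enumerating the 6 paths from W to F and testing each for blocking by {H, J, N}:
  1. W → H → V → F — H:chain[blocks]; V:chain[open] ⇒ blocked
  2. W → H → V ← M → F — H:chain[blocks]; V:collider[blocks]; M:fork[open] ⇒ blocked
  3. W ← M → F — M:fork[open] ⇒ active
  4. W ← M → V → F — M:fork[open]; V:chain[open] ⇒ active
  5. W ← N → J ← M → F — N:fork[blocks]; J:collider[open]; M:fork[open] ⇒ blocked
  6. W ← N → J ← M → V → F — N:fork[blocks]; J:collider[open]; M:fork[open]; V:chain[open] ⇒ blocked
Since the path W ← M → F is active, W and F are not d-separated given {H, J, N}.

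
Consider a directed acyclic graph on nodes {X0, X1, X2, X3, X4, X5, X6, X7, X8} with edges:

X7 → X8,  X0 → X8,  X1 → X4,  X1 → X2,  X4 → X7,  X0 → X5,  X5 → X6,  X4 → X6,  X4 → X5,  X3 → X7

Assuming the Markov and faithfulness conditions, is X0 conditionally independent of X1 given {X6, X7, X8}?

No

Enumerating the 3 paths from X0 to X1 and testing each for blocking by {X6, X7, X8}:
  1. X0 → X8 ← X7 ← X4 ← X1 — X8:collider[open]; X7:chain[blocks]; X4:chain[open] ⇒ blocked
  2. X0 → X5 → X6 ← X4 ← X1 — X5:chain[open]; X6:collider[open]; X4:chain[open] ⇒ active
  3. X0 → X5 ← X4 ← X1 — X5:collider[open]; X4:chain[open] ⇒ active
At least one path is unblocked, so d-separation fails.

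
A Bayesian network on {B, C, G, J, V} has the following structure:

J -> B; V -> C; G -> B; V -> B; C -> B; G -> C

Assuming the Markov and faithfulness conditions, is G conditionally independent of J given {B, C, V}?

No

3 paths connect G and J; each must be blocked for d-separation to hold:
Path 1: G → C ← V → B ← J
  V is a fork here and V is conditioned on, so the path is blocked at V.
Path 2: G → C → B ← J
  C is a chain here and C is conditioned on, so the path is blocked at C.
Path 3: G → B ← J
  B is a collider and B is conditioned on, which opens it — no node blocks this path, so it is active.
At least one path is unblocked, so d-separation fails.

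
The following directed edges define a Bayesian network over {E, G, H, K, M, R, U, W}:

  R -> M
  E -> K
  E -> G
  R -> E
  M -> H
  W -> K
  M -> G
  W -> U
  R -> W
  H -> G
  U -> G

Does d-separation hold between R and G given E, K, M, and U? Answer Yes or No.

Yes — R and G are d-separated given {E, K, M, U}.

Enumerating the 6 paths from R to G and testing each for blocking by {E, K, M, U}:
  1. R → M → H → G — M:chain[blocks]; H:chain[open] ⇒ blocked
  2. R → M → G — M:chain[blocks] ⇒ blocked
  3. R → E → K ← W → U → G — E:chain[blocks]; K:collider[open]; W:fork[open]; U:chain[blocks] ⇒ blocked
  4. R → E → G — E:chain[blocks] ⇒ blocked
  5. R → W → K ← E → G — W:chain[open]; K:collider[open]; E:fork[blocks] ⇒ blocked
  6. R → W → U → G — W:chain[open]; U:chain[blocks] ⇒ blocked
All paths are blocked; R ⊥ G | {E, K, M, U} holds.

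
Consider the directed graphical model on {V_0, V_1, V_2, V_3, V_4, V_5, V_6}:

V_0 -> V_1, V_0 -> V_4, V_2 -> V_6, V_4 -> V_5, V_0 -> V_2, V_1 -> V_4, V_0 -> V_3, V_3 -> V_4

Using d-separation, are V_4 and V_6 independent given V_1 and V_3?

There are 3 undirected paths between V_4 and V_6; checking each against the conditioning set {V_1, V_3}:
Path 1: V_4 ← V_3 ← V_0 → V_2 → V_6
  V_3 is a chain here and V_3 is conditioned on, so the path is blocked at V_3.
Path 2: V_4 ← V_0 → V_2 → V_6
  V_0 is a fork and V_0 is not conditioned on; V_2 is a chain and V_2 is not conditioned on — no node blocks this path, so it is active.
Path 3: V_4 ← V_1 ← V_0 → V_2 → V_6
  V_1 is a chain here and V_1 is conditioned on, so the path is blocked at V_1.
Since the path V_4 ← V_0 → V_2 → V_6 is active, V_4 and V_6 are not d-separated given {V_1, V_3}.

No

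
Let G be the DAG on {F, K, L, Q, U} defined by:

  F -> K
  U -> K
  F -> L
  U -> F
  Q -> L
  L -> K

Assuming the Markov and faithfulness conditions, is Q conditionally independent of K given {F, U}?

No — Q and K are not d-separated given {F, U}.

Enumerating the 3 paths from Q to K and testing each for blocking by {F, U}:
  1. Q → L → K — L:chain[open] ⇒ active
  2. Q → L ← F ← U → K — L:collider[blocks]; F:chain[blocks]; U:fork[blocks] ⇒ blocked
  3. Q → L ← F → K — L:collider[blocks]; F:fork[blocks] ⇒ blocked
Since the path Q → L → K is active, Q and K are not d-separated given {F, U}.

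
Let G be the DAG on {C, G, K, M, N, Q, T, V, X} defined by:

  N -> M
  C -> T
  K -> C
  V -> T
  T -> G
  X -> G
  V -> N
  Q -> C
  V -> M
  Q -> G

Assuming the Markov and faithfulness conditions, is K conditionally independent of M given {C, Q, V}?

Yes

Enumerating the 4 paths from K to M and testing each for blocking by {C, Q, V}:
Path 1: K → C ← Q → G ← T ← V → M
  Q is a fork here and Q is conditioned on, so the path is blocked at Q.
Path 2: K → C ← Q → G ← T ← V → N → M
  Q is a fork here and Q is conditioned on, so the path is blocked at Q.
Path 3: K → C → T ← V → M
  C is a chain here and C is conditioned on, so the path is blocked at C.
Path 4: K → C → T ← V → N → M
  C is a chain here and C is conditioned on, so the path is blocked at C.
Since every path is blocked, d-separation holds.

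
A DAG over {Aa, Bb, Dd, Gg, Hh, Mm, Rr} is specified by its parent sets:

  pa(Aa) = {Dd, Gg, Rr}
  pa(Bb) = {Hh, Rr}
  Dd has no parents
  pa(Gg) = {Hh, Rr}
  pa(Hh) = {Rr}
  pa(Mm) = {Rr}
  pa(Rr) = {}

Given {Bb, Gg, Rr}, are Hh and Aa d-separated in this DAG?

Yes

There are 6 undirected paths between Hh and Aa; checking each against the conditioning set {Bb, Gg, Rr}:
  1. Hh → Gg → Aa — Gg:chain[blocks] ⇒ blocked
  2. Hh → Gg ← Rr → Aa — Gg:collider[open]; Rr:fork[blocks] ⇒ blocked
  3. Hh → Bb ← Rr → Gg → Aa — Bb:collider[open]; Rr:fork[blocks]; Gg:chain[blocks] ⇒ blocked
  4. Hh → Bb ← Rr → Aa — Bb:collider[open]; Rr:fork[blocks] ⇒ blocked
  5. Hh ← Rr → Gg → Aa — Rr:fork[blocks]; Gg:chain[blocks] ⇒ blocked
  6. Hh ← Rr → Aa — Rr:fork[blocks] ⇒ blocked
Every path is blocked, so Hh and Aa are d-separated given {Bb, Gg, Rr}.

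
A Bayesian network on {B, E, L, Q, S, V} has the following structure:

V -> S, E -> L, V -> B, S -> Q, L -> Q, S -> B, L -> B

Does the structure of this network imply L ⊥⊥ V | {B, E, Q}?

No

There are 4 undirected paths between L and V; checking each against the conditioning set {B, E, Q}:
Path 1: L → B ← V
  B is a collider and B is conditioned on, which opens it — no node blocks this path, so it is active.
Path 2: L → B ← S ← V
  B is a collider and B is conditioned on, which opens it; S is a chain and S is not conditioned on — no node blocks this path, so it is active.
Path 3: L → Q ← S ← V
  Q is a collider and Q is conditioned on, which opens it; S is a chain and S is not conditioned on — no node blocks this path, so it is active.
Path 4: L → Q ← S → B ← V
  Q is a collider and Q is conditioned on, which opens it; S is a fork and S is not conditioned on; B is a collider and B is conditioned on, which opens it — no node blocks this path, so it is active.
At least one path is unblocked, so d-separation fails.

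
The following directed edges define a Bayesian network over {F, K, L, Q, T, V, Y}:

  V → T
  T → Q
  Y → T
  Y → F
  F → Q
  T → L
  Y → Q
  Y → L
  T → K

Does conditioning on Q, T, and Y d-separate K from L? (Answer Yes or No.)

Yes

Enumerating the 4 paths from K to L and testing each for blocking by {Q, T, Y}:
  1. K ← T → Q ← F ← Y → L — T:fork[blocks]; Q:collider[open]; F:chain[open]; Y:fork[blocks] ⇒ blocked
  2. K ← T → Q ← Y → L — T:fork[blocks]; Q:collider[open]; Y:fork[blocks] ⇒ blocked
  3. K ← T → L — T:fork[blocks] ⇒ blocked
  4. K ← T ← Y → L — T:chain[blocks]; Y:fork[blocks] ⇒ blocked
All paths are blocked; K ⊥ L | {Q, T, Y} holds.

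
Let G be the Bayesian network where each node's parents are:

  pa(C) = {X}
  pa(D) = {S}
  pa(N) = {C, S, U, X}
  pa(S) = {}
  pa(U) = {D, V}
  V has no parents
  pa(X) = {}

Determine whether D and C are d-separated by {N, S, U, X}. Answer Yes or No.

4 paths connect D and C; each must be blocked for d-separation to hold:
  1. D → U → N ← X → C — U:chain[blocks]; N:collider[open]; X:fork[blocks] ⇒ blocked
  2. D → U → N ← C — U:chain[blocks]; N:collider[open] ⇒ blocked
  3. D ← S → N ← X → C — S:fork[blocks]; N:collider[open]; X:fork[blocks] ⇒ blocked
  4. D ← S → N ← C — S:fork[blocks]; N:collider[open] ⇒ blocked
Since every path is blocked, d-separation holds.

Yes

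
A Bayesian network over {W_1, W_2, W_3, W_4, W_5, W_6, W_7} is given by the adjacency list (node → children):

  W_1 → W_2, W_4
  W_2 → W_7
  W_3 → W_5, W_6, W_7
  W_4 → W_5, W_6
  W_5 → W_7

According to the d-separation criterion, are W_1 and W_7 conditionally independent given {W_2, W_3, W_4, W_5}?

We examine all 5 paths between W_1 and W_7:
Path 1: W_1 → W_2 → W_7
  W_2 is a chain here and W_2 is conditioned on, so the path is blocked at W_2.
Path 2: W_1 → W_4 → W_6 ← W_3 → W_7
  W_4 is a chain here and W_4 is conditioned on, so the path is blocked at W_4.
Path 3: W_1 → W_4 → W_6 ← W_3 → W_5 → W_7
  W_4 is a chain here and W_4 is conditioned on, so the path is blocked at W_4.
Path 4: W_1 → W_4 → W_5 → W_7
  W_4 is a chain here and W_4 is conditioned on, so the path is blocked at W_4.
Path 5: W_1 → W_4 → W_5 ← W_3 → W_7
  W_4 is a chain here and W_4 is conditioned on, so the path is blocked at W_4.
All paths are blocked; W_1 ⊥ W_7 | {W_2, W_3, W_4, W_5} holds.

Yes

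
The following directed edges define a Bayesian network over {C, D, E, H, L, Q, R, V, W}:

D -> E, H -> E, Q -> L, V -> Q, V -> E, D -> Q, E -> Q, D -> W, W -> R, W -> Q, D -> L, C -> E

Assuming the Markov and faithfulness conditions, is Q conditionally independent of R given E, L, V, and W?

Enumerating the 5 paths from Q to R and testing each for blocking by {E, L, V, W}:
Path 1: Q ← V → E ← D → W → R
  V is a fork here and V is conditioned on, so the path is blocked at V.
Path 2: Q ← D → W → R
  W is a chain here and W is conditioned on, so the path is blocked at W.
Path 3: Q → L ← D → W → R
  W is a chain here and W is conditioned on, so the path is blocked at W.
Path 4: Q ← E ← D → W → R
  E is a chain here and E is conditioned on, so the path is blocked at E.
Path 5: Q ← W → R
  W is a fork here and W is conditioned on, so the path is blocked at W.
All paths are blocked; Q ⊥ R | {E, L, V, W} holds.

Yes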